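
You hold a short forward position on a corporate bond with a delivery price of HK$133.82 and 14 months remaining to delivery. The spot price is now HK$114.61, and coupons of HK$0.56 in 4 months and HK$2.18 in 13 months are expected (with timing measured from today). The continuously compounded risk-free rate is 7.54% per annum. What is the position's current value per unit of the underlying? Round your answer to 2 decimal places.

HK$10.50

PV(remaining coupons) I = 0.56·e^(−0.0754·4/12) + 2.18·e^(−0.0754·13/12) = 2.5551
Current forward F = (S − I)·e^(rT) = (114.61 − 2.5551)·e^(0.0754·14/12) = 112.0549 × 1.091952 = 122.3586
Value (long) = (F − K)·e^(−rT) = (122.3586 − 133.82) × 0.915791 = -10.4962
Short position value = −(long value) = HK$10.50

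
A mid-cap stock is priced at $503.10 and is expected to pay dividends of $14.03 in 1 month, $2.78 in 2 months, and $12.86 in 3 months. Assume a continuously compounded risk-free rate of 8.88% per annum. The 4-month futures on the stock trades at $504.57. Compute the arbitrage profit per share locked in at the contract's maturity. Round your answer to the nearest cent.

PV(dividends) I = 14.03·e^(−0.0888·1/12) + 2.78·e^(−0.0888·2/12) + 12.86·e^(−0.0888·3/12) = 29.2434
Fair futures F* = (S − I)·e^(rT) = (503.10 − 29.2434)·e^0.029600 = 473.8566 × 1.030042 = 488.0922
Market $504.57 > fair 488.0922: forward overpriced → cash-and-carry (borrow at r, buy the stock and collect the dividends, short the forward).
Profit at T = |F_mkt − F*| = |504.57 − 488.0922| = $16.48 per share

$16.48 per share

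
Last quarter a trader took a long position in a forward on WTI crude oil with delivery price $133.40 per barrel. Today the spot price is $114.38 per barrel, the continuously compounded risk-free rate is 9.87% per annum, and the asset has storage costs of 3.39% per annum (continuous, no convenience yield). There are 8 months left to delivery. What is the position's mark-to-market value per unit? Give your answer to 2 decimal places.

-$7.91 per barrel

Current fair forward for the remaining 8 months: F = S·e^((r + u)·T), (r + u) = 0.0987 + 0.0339 = 0.1326
F = 114.38 · e^(0.1326 × 8/12) = 114.38 × 1.092425 = 124.9516
Value of long forward = (F − K)·e^(−rT) = (124.9516 − 133.40) · e^(−0.0987·8/12)
= -8.4484 × 0.936318 = -7.91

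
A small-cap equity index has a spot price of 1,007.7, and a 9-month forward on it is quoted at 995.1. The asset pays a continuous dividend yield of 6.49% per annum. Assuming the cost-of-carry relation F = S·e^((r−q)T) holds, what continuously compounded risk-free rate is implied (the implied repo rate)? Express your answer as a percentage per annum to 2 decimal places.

4.81%

From F = S·e^((r−q)T): (r − q) = ln(F/S)/T
ln(995.1/1007.7) = ln(0.987496) = -0.012583
(r − q) = -0.012583 / (9/12) = -0.016777
r = ln(F/S)/T + q = -0.016777 + 0.0649 = 0.048123
r = 4.81%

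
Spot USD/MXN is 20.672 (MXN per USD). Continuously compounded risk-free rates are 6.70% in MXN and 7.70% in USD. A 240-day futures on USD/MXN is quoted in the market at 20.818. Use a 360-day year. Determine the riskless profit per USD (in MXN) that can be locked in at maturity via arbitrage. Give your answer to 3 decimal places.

0.283 per USD (in MXN)

Fair futures: F* = S·e^(carry·T), with carry = (r_MXN − r_USD) = 0.0670 − 0.0770 = -0.0100
F* = 20.672 · e^(-0.0100 × 240/360) = 20.672 · e^-0.006667 = 20.672 × 0.993355 = 20.5346
Market 20.818 > fair 20.5346: forward overpriced → cash-and-carry (buy spot, short the forward).
At maturity, profit = |F_mkt − F*| = |20.818 − 20.5346| = 0.283 per USD (in MXN)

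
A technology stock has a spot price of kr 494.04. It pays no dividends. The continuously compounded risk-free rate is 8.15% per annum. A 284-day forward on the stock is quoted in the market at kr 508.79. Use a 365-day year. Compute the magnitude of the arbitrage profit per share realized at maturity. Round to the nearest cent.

Fair forward: F* = S·e^(carry·T), with carry = r = 0.0815
F* = 494.04 · e^(0.0815 × 284/365) = 494.04 · e^0.063414 = 494.04 × 1.065468 = kr 526.3838
Market kr 508.79 < fair kr 526.3838: forward underpriced → reverse cash-and-carry (short spot, go long the forward).
At maturity, profit = |F_mkt − F*| = |508.79 − 526.3838| = kr 17.59 per share

kr 17.59 per share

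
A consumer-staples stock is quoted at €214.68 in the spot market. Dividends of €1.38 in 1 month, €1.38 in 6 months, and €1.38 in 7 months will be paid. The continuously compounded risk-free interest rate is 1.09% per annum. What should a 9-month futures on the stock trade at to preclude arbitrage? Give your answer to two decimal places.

PV(dividends) I = 1.38·e^(−0.0109·1/12) + 1.38·e^(−0.0109·6/12) + 1.38·e^(−0.0109·7/12)
I = 1.3787 + 1.3725 + 1.3713 = 4.1225
F = (S − I)·e^(rT) = (214.68 − 4.1225) · e^(0.0109·9/12)
= 210.5575 · e^0.008175 = 210.5575 × 1.008209 = €212.29

€212.29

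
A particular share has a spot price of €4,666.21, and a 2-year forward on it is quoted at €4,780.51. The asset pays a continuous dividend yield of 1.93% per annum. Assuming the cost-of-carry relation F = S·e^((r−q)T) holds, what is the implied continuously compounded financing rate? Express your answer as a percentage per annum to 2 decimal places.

3.14%

From F = S·e^((r−q)T): (r − q) = ln(F/S)/T
ln(4780.51/4666.21) = ln(1.024495) = 0.024200
(r − q) = 0.024200 / (2) = 0.012100
r = ln(F/S)/T + q = 0.012100 + 0.0193 = 0.031400
r = 3.14%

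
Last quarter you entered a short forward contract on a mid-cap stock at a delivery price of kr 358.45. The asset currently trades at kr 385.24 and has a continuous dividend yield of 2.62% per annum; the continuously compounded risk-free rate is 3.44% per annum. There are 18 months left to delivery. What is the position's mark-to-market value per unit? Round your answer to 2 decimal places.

-kr 29.97

Current fair forward for the remaining 18 months: F = S·e^((r − q)·T), (r − q) = 0.0344 − 0.0262 = 0.0082
F = 385.24 · e^(0.0082 × 18/12) = 385.24 × 1.012376 = 390.0077
Value of long forward = (F − K)·e^(−rT) = (390.0077 − 358.45) · e^(−0.0344·18/12)
= 31.5577 × 0.949709 = 29.97
Short position value = −(long value) = -kr 29.97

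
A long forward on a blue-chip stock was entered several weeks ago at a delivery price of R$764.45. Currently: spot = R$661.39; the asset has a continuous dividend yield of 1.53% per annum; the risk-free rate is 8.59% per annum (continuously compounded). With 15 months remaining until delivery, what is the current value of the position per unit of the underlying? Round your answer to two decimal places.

Current fair forward for the remaining 15 months: F = S·e^((r − q)·T), (r − q) = 0.0859 − 0.0153 = 0.0706
F = 661.39 · e^(0.0706 × 15/12) = 661.39 × 1.092261 = 722.4105
Value of long forward = (F − K)·e^(−rT) = (722.4105 − 764.45) · e^(−0.0859·15/12)
= -42.0395 × 0.898189 = -37.76

-R$37.76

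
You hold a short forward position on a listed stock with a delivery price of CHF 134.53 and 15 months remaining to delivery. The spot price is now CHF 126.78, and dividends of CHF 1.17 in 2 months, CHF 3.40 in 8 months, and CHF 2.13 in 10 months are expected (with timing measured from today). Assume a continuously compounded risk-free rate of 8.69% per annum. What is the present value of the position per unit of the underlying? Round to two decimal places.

PV(remaining dividends) I = 1.17·e^(−0.0869·2/12) + 3.40·e^(−0.0869·8/12) + 2.13·e^(−0.0869·10/12) = 6.3430
Current forward F = (S − I)·e^(rT) = (126.78 − 6.3430)·e^(0.0869·15/12) = 120.4370 × 1.114744 = 134.2564
Value (long) = (F − K)·e^(−rT) = (134.2564 − 134.53) × 0.897067 = -0.2454
Short position value = −(long value) = CHF 0.25

CHF 0.25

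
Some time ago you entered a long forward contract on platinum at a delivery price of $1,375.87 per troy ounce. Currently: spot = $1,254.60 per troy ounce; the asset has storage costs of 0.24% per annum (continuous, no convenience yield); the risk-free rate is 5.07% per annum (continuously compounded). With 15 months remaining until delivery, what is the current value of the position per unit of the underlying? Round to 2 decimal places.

-$33.01 per troy ounce

Current fair forward for the remaining 15 months: F = S·e^((r + u)·T), (r + u) = 0.0507 + 0.0024 = 0.0531
F = 1254.60 · e^(0.0531 × 15/12) = 1254.60 × 1.06862738 = 1340.6999
Value of long forward = (F − K)·e^(−rT) = (1340.6999 − 1375.87) · e^(−0.0507·15/12)
= -35.1701 × 0.93859144 = -33.01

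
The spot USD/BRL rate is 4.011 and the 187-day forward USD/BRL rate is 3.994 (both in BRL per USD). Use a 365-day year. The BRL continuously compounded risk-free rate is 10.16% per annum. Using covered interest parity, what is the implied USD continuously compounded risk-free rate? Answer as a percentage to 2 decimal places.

F = S·e^((r_BRL − r_USD)T) ⇒ r_USD = r_BRL − ln(F/S)/T
ln(3.994/4.011) = -0.004247; /(187/365) = -0.008290
r_USD = 0.1016 + 0.008290 = 0.109890
r_USD = 10.99%

10.99%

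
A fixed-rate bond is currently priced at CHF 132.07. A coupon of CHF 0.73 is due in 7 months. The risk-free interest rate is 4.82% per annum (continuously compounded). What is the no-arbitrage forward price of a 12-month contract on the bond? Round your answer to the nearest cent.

PV(coupons) I = 0.73·e^(−0.0482·7/12)
I = 0.7098
F = (S − I)·e^(rT) = (132.07 − 0.7098) · e^(0.0482·12/12)
= 131.3602 · e^0.048200 = 131.3602 × 1.049381 = CHF 137.85

CHF 137.85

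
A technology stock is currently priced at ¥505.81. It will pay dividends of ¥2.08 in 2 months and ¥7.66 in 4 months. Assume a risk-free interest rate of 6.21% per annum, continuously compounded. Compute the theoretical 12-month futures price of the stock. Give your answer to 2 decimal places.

¥528.04

PV(dividends) I = 2.08·e^(−0.0621·2/12) + 7.66·e^(−0.0621·4/12)
I = 2.0586 + 7.5031 = 9.5617
F = (S − I)·e^(rT) = (505.81 − 9.5617) · e^(0.0621·12/12)
= 496.2483 · e^0.062100 = 496.2483 × 1.064069 = ¥528.04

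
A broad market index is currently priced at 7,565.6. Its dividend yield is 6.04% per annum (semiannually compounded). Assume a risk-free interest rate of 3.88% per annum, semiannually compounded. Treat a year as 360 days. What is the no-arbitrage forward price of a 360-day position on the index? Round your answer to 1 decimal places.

7,407.8

F = S · (1+r/2)^(2T) / (1+q/2)^(2T)
= 7565.6 × 1.039176 / 1.061312 = 7565.6 × 0.979143
F = 7,407.8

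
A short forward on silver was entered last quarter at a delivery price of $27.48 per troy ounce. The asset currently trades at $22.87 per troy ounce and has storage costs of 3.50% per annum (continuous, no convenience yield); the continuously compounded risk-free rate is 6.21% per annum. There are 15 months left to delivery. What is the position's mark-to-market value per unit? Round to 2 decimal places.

$1.53 per troy ounce

Current fair forward for the remaining 15 months: F = S·e^((r + u)·T), (r + u) = 0.0621 + 0.0350 = 0.0971
F = 22.87 · e^(0.0971 × 15/12) = 22.87 × 1.129048 = 25.8213
Value of long forward = (F − K)·e^(−rT) = (25.8213 − 27.48) · e^(−0.0621·15/12)
= -1.6587 × 0.925311 = -1.53
Short position value = −(long value) = $1.53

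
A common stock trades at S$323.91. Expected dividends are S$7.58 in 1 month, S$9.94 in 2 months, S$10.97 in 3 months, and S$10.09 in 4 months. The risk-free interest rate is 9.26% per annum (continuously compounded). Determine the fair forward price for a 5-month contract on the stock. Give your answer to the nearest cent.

S$297.35

PV(dividends) I = 7.58·e^(−0.0926·1/12) + 9.94·e^(−0.0926·2/12) + 10.97·e^(−0.0926·3/12) + 10.09·e^(−0.0926·4/12)
I = 7.5217 + 9.7878 + 10.7190 + 9.7833 = 37.8118
F = (S − I)·e^(rT) = (323.91 − 37.8118) · e^(0.0926·5/12)
= 286.0982 · e^0.038583 = 286.0982 × 1.039337 = S$297.35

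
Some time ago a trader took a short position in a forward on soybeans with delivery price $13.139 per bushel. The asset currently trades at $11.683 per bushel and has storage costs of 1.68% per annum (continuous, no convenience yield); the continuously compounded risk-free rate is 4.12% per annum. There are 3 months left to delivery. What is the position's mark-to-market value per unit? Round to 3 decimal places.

$1.272 per bushel

Current fair forward for the remaining 3 months: F = S·e^((r + u)·T), (r + u) = 0.0412 + 0.0168 = 0.0580
F = 11.683 · e^(0.0580 × 3/12) = 11.683 × 1.014606 = 11.8536
Value of long forward = (F − K)·e^(−rT) = (11.8536 − 13.139) · e^(−0.0412·3/12)
= -1.2854 × 0.989753 = -1.272
Short position value = −(long value) = $1.272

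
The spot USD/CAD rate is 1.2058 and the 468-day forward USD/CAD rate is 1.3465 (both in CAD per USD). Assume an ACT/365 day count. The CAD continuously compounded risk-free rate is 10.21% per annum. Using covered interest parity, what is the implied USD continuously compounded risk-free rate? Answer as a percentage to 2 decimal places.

1.60%

F = S·e^((r_CAD − r_USD)T) ⇒ r_USD = r_CAD − ln(F/S)/T
ln(1.3465/1.2058) = 0.110365; /(468/365) = 0.086075
r_USD = 0.1021 − 0.086075 = 0.016025
r_USD = 1.60%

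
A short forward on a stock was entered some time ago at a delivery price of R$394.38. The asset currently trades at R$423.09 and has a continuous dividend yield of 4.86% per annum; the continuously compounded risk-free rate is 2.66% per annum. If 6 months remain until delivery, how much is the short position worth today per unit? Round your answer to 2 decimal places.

Current fair forward for the remaining 6 months: F = S·e^((r − q)·T), (r − q) = 0.0266 − 0.0486 = -0.0220
F = 423.09 · e^(-0.0220 × 6/12) = 423.09 × 0.989060 = 418.4614
Value of long forward = (F − K)·e^(−rT) = (418.4614 − 394.38) · e^(−0.0266·6/12)
= 24.0814 × 0.986788 = 23.76
Short position value = −(long value) = -R$23.76

-R$23.76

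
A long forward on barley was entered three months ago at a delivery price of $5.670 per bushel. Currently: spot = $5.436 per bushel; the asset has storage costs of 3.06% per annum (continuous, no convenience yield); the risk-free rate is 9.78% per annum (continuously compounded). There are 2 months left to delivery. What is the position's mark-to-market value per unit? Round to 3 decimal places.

Current fair forward for the remaining 2 months: F = S·e^((r + u)·T), (r + u) = 0.0978 + 0.0306 = 0.1284
F = 5.436 · e^(0.1284 × 2/12) = 5.436 × 1.021631 = 5.5536
Value of long forward = (F − K)·e^(−rT) = (5.5536 − 5.670) · e^(−0.0978·2/12)
= -0.1164 × 0.983832 = -0.115

-$0.115 per bushel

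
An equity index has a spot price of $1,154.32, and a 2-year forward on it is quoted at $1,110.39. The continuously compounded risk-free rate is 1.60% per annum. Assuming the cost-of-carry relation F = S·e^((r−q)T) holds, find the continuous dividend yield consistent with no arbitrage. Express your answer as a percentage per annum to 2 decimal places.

From F = S·e^((r−q)T): (r − q) = ln(F/S)/T
ln(1110.39/1154.32) = ln(0.961943) = -0.038800
(r − q) = -0.038800 / (2) = -0.019400
q = r − ln(F/S)/T = 0.0160 + 0.019400 = 0.035400
q = 3.54%

3.54%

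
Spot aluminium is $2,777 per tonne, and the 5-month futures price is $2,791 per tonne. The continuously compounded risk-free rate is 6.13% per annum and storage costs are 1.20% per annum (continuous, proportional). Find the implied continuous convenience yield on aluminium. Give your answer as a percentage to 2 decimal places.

6.12%

F = S·e^((r+u−y)T) ⇒ (r+u−y) = ln(F/S)/T
ln(2791/2777) = 0.005029; /T ⇒ 0.012070
y = r + u − ln(F/S)/T = 0.0613 + 0.0120 − 0.012070 = 0.061230
y = 6.12%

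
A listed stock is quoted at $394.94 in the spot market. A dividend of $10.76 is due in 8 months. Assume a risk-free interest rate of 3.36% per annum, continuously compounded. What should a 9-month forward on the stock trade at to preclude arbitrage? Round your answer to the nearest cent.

$394.23

PV(dividends) I = 10.76·e^(−0.0336·8/12)
I = 10.5217
F = (S − I)·e^(rT) = (394.94 − 10.5217) · e^(0.0336·9/12)
= 384.4183 · e^0.025200 = 384.4183 × 1.025520 = $394.23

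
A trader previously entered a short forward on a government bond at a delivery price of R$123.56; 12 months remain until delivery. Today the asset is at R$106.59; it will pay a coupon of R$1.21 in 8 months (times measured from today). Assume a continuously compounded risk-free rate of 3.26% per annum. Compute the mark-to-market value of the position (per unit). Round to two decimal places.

R$14.19

PV(remaining coupons) I = 1.21·e^(−0.0326·8/12) = 1.1840
Current forward F = (S − I)·e^(rT) = (106.59 − 1.1840)·e^(0.0326·12/12) = 105.4060 × 1.033137 = 108.8988
Value (long) = (F − K)·e^(−rT) = (108.8988 − 123.56) × 0.967926 = -14.1910
Short position value = −(long value) = R$14.19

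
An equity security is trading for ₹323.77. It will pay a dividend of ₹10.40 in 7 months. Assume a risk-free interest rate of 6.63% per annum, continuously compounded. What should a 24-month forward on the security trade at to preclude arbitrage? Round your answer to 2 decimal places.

PV(dividends) I = 10.40·e^(−0.0663·7/12)
I = 10.0055
F = (S − I)·e^(rT) = (323.77 − 10.0055) · e^(0.0663·24/12)
= 313.7645 · e^0.132600 = 313.7645 × 1.141793 = ₹358.25

₹358.25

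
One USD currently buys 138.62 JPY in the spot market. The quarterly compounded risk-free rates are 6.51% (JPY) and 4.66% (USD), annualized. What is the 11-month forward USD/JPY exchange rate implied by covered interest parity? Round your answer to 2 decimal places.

140.96

By covered interest parity, F = S · (1+r_JPY/4)^(4T) / (1+r_USD/4)^(4T)
= 138.62 × 1.060982 / 1.043385 = 138.62 × 1.016865
F = 140.96 JPY per USD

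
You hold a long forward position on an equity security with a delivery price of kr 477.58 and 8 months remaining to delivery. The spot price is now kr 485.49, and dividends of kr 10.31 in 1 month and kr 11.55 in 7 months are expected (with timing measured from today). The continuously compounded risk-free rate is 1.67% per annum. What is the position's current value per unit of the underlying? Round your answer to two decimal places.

PV(remaining dividends) I = 10.31·e^(−0.0167·1/12) + 11.55·e^(−0.0167·7/12) = 21.7337
Current forward F = (S − I)·e^(rT) = (485.49 − 21.7337)·e^(0.0167·8/12) = 463.7563 × 1.011196 = 468.9485
Value (long) = (F − K)·e^(−rT) = (468.9485 − 477.58) × 0.988928 = -8.5359
Value = -kr 8.54

-kr 8.54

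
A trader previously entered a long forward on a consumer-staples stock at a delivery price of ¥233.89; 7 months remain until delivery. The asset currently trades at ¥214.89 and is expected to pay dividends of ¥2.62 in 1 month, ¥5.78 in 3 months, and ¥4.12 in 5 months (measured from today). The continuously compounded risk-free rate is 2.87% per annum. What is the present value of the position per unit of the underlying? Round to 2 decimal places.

-¥27.54

PV(remaining dividends) I = 2.62·e^(−0.0287·1/12) + 5.78·e^(−0.0287·3/12) + 4.12·e^(−0.0287·5/12) = 12.4234
Current forward F = (S − I)·e^(rT) = (214.89 − 12.4234)·e^(0.0287·7/12) = 202.4666 × 1.016883 = 205.8848
Value (long) = (F − K)·e^(−rT) = (205.8848 − 233.89) × 0.983398 = -27.5403
Value = -¥27.54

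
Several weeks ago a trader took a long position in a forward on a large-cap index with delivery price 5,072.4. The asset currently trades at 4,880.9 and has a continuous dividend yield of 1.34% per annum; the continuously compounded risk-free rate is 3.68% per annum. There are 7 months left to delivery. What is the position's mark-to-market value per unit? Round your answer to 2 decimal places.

-121.78

Current fair forward for the remaining 7 months: F = S·e^((r − q)·T), (r − q) = 0.0368 − 0.0134 = 0.0234
F = 4880.9 · e^(0.0234 × 7/12) = 4880.9 × 1.01374359 = 4947.9811
Value of long forward = (F − K)·e^(−rT) = (4947.9811 − 5072.4) · e^(−0.0368·7/12)
= -124.4189 × 0.97876210 = -121.78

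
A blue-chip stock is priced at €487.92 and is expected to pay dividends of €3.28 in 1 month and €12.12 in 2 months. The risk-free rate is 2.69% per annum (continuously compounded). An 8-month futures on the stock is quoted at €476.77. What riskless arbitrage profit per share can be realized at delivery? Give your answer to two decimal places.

€4.36 per share

PV(dividends) I = 3.28·e^(−0.0269·1/12) + 12.12·e^(−0.0269·2/12) = 15.3384
Fair futures F* = (S − I)·e^(rT) = (487.92 − 15.3384)·e^0.017933 = 472.5816 × 1.018095 = 481.1330
Market €476.77 < fair 481.1330: forward underpriced → reverse cash-and-carry (short the stock, invest proceeds at r, pay the dividends, go long the forward).
Profit at T = |F_mkt − F*| = |476.77 − 481.1330| = €4.36 per share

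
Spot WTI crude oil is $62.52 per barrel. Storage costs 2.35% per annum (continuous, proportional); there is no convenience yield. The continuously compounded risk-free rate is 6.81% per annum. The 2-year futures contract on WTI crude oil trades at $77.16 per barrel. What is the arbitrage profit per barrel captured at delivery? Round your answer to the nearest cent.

$2.07 per barrel

Fair futures: F* = S·e^(carry·T), with carry = (r + u) = 0.0681 + 0.0235 = 0.0916
F* = 62.52 · e^(0.0916 × 2) = 62.52 · e^0.183200 = 62.52 × 1.201055 = $75.0900
Market $77.16 > fair $75.0900: forward overpriced → cash-and-carry (buy spot, short the forward).
At maturity, profit = |F_mkt − F*| = |77.16 − 75.0900| = $2.07 per barrel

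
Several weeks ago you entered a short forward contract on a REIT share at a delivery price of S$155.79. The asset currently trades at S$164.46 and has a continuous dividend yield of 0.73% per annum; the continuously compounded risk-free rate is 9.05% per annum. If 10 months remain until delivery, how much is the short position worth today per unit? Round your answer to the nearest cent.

Current fair forward for the remaining 10 months: F = S·e^((r − q)·T), (r − q) = 0.0905 − 0.0073 = 0.0832
F = 164.46 · e^(0.0832 × 10/12) = 164.46 × 1.071793 = 176.2671
Value of long forward = (F − K)·e^(−rT) = (176.2671 − 155.79) · e^(−0.0905·10/12)
= 20.4771 × 0.927357 = 18.99
Short position value = −(long value) = -S$18.99

-S$18.99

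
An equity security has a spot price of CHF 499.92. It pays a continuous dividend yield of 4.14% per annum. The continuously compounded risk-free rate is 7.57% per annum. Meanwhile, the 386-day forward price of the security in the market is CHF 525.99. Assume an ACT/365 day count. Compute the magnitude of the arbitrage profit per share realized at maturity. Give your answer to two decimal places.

Fair forward: F* = S·e^(carry·T), with carry = (r − q) = 0.0757 − 0.0414 = 0.0343
F* = 499.92 · e^(0.0343 × 386/365) = 499.92 · e^0.036273 = 499.92 × 1.036939 = CHF 518.3865
Market CHF 525.99 > fair CHF 518.3865: forward overpriced → cash-and-carry (buy spot, short the forward).
At maturity, profit = |F_mkt − F*| = |525.99 − 518.3865| = CHF 7.60 per share

CHF 7.60 per share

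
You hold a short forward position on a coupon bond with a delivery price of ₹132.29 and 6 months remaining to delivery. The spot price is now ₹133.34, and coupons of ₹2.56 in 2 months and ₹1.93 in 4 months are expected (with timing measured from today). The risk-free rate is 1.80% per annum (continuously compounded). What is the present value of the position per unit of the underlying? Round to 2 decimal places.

PV(remaining coupons) I = 2.56·e^(−0.0180·2/12) + 1.93·e^(−0.0180·4/12) = 4.4708
Current forward F = (S − I)·e^(rT) = (133.34 − 4.4708)·e^(0.0180·6/12) = 128.8692 × 1.009041 = 130.0343
Value (long) = (F − K)·e^(−rT) = (130.0343 − 132.29) × 0.991040 = -2.2355
Short position value = −(long value) = ₹2.24

₹2.24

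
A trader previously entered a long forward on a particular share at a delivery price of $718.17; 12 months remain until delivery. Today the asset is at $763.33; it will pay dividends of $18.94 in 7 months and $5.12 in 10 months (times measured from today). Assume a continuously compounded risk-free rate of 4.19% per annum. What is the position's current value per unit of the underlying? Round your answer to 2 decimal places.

$51.20

PV(remaining dividends) I = 18.94·e^(−0.0419·7/12) + 5.12·e^(−0.0419·10/12) = 23.4270
Current forward F = (S − I)·e^(rT) = (763.33 − 23.4270)·e^(0.0419·12/12) = 739.9030 × 1.042790 = 771.5634
Value (long) = (F − K)·e^(−rT) = (771.5634 − 718.17) × 0.958966 = 51.2025
Value = $51.20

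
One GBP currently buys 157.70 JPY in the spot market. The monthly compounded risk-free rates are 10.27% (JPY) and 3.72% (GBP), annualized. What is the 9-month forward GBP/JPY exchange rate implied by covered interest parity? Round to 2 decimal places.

165.59

By covered interest parity, F = S · (1+r_JPY/12)^(12T) / (1+r_GBP/12)^(12T)
= 157.70 × 1.079715 / 1.028248 = 157.70 × 1.050053
F = 165.59 JPY per GBP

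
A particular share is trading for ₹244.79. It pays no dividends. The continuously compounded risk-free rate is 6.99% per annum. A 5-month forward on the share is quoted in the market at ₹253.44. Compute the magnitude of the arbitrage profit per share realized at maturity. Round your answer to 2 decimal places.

₹1.42 per share

Fair forward: F* = S·e^(carry·T), with carry = r = 0.0699
F* = 244.79 · e^(0.0699 × 5/12) = 244.79 · e^0.029125 = 244.79 × 1.029553 = ₹252.0243
Market ₹253.44 > fair ₹252.0243: forward overpriced → cash-and-carry (buy spot, short the forward).
At maturity, profit = |F_mkt − F*| = |253.44 − 252.0243| = ₹1.42 per share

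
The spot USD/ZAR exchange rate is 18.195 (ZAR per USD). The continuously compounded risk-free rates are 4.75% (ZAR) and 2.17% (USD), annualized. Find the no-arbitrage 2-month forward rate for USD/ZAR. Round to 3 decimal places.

F = S·e^((r_ZAR − r_USD)T) = 18.195 · e^((0.0475 − 0.0217) × 2/12)
= 18.195 · e^0.004300 = 18.195 × 1.004309
F = 18.273 ZAR per USD

18.273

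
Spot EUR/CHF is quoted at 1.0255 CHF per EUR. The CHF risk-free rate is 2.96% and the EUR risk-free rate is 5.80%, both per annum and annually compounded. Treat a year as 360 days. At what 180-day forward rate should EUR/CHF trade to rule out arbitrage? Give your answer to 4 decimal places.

By covered interest parity, F = S · (1+r_CHF)^T / (1+r_EUR)^T
= 1.0255 × 1.014692 / 1.028591 = 1.0255 × 0.986487
F = 1.0116 CHF per EUR

1.0116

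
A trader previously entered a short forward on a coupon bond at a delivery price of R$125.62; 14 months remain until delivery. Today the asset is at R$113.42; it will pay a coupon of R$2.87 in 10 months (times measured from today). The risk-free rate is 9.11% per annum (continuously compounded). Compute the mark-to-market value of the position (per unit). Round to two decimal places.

PV(remaining coupons) I = 2.87·e^(−0.0911·10/12) = 2.6602
Current forward F = (S − I)·e^(rT) = (113.42 − 2.6602)·e^(0.0911·14/12) = 110.7598 × 1.112137 = 123.1801
Value (long) = (F − K)·e^(−rT) = (123.1801 − 125.62) × 0.899170 = -2.1939
Short position value = −(long value) = R$2.19

R$2.19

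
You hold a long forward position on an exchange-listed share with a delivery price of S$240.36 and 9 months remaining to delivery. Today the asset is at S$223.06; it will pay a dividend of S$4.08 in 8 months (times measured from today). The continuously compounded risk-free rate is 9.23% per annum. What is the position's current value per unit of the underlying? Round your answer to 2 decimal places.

PV(remaining dividends) I = 4.08·e^(−0.0923·8/12) = 3.8365
Current forward F = (S − I)·e^(rT) = (223.06 − 3.8365)·e^(0.0923·9/12) = 219.2235 × 1.071677 = 234.9368
Value (long) = (F − K)·e^(−rT) = (234.9368 − 240.36) × 0.933117 = -5.0605
Value = -S$5.06

-S$5.06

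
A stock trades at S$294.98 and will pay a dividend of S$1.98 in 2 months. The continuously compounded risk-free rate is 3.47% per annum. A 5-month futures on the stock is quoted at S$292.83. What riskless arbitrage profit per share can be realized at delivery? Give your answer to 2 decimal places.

S$4.45 per share

PV(dividends) I = 1.98·e^(−0.0347·2/12) = 1.9686
Fair futures F* = (S − I)·e^(rT) = (294.98 − 1.9686)·e^0.014458 = 293.0114 × 1.014563 = 297.2785
Market S$292.83 < fair 297.2785: forward underpriced → reverse cash-and-carry (short the stock, invest proceeds at r, pay the dividends, go long the forward).
Profit at T = |F_mkt − F*| = |292.83 − 297.2785| = S$4.45 per share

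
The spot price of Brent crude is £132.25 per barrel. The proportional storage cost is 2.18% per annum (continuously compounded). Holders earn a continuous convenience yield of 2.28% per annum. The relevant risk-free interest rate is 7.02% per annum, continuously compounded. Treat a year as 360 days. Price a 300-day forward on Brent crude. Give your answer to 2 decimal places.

Net carry = r + u − y = 0.0702 + 0.0218 − 0.0228 = 0.0692
F = S·e^((r+u−y)T) = 132.25 · e^(0.0692 × 300/360) = 132.25 · e^0.057667
= 132.25 × 1.059362 = £140.10 per barrel

£140.10 per barrel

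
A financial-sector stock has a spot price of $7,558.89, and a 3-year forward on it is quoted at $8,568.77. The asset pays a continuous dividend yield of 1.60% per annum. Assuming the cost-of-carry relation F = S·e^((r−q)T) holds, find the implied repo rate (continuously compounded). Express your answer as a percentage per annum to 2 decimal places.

From F = S·e^((r−q)T): (r − q) = ln(F/S)/T
ln(8568.77/7558.89) = ln(1.133602) = 0.125400
(r − q) = 0.125400 / (3) = 0.041800
r = ln(F/S)/T + q = 0.041800 + 0.0160 = 0.057800
r = 5.78%

5.78%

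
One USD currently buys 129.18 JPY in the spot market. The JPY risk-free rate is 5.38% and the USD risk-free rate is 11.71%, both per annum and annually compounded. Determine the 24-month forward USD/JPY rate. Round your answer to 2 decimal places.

By covered interest parity, F = S · (1+r_JPY)^T / (1+r_USD)^T
= 129.18 × 1.110494 / 1.247912 = 129.18 × 0.889882
F = 114.95 JPY per USD

114.95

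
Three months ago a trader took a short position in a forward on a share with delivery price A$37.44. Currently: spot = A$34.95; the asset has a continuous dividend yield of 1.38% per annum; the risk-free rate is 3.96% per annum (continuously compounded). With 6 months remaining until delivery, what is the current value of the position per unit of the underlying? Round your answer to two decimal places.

Current fair forward for the remaining 6 months: F = S·e^((r − q)·T), (r − q) = 0.0396 − 0.0138 = 0.0258
F = 34.95 · e^(0.0258 × 6/12) = 34.95 × 1.012984 = 35.4038
Value of long forward = (F − K)·e^(−rT) = (35.4038 − 37.44) · e^(−0.0396·6/12)
= -2.0362 × 0.980395 = -2.00
Short position value = −(long value) = A$2.00

A$2.00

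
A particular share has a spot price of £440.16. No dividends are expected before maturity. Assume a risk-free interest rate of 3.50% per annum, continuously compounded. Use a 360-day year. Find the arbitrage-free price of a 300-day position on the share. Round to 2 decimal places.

£453.19

F = S·e^(rT) = 440.16 · e^(0.0350 × 300/360)
= 440.16 · e^0.029167 = 440.16 × 1.029597
F = £453.19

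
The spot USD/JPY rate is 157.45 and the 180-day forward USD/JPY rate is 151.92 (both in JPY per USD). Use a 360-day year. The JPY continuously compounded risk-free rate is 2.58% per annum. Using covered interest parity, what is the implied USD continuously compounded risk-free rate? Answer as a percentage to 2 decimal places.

9.73%

F = S·e^((r_JPY − r_USD)T) ⇒ r_USD = r_JPY − ln(F/S)/T
ln(151.92/157.45) = -0.035754; /(180/360) = -0.071508
r_USD = 0.0258 + 0.071508 = 0.097308
r_USD = 9.73%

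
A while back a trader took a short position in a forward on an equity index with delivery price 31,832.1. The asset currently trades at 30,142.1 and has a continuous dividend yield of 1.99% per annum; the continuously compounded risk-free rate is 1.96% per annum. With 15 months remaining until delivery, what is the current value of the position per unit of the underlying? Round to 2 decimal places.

1660.13

Current fair forward for the remaining 15 months: F = S·e^((r − q)·T), (r − q) = 0.0196 − 0.0199 = -0.0003
F = 30142.1 · e^(-0.0003 × 15/12) = 30142.1 × 0.99962507 = 30130.7988
Value of long forward = (F − K)·e^(−rT) = (30130.7988 − 31832.1) · e^(−0.0196·15/12)
= -1701.3012 × 0.97579769 = -1660.13
Short position value = −(long value) = 1660.13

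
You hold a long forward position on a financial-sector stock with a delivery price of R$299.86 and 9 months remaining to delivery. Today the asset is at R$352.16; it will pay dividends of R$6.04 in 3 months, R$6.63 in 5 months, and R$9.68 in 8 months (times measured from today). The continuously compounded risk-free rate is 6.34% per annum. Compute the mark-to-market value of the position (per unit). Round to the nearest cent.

R$44.54

PV(remaining dividends) I = 6.04·e^(−0.0634·3/12) + 6.63·e^(−0.0634·5/12) + 9.68·e^(−0.0634·8/12) = 21.6816
Current forward F = (S − I)·e^(rT) = (352.16 − 21.6816)·e^(0.0634·9/12) = 330.4784 × 1.048699 = 346.5724
Value (long) = (F − K)·e^(−rT) = (346.5724 − 299.86) × 0.953563 = 44.5432
Value = R$44.54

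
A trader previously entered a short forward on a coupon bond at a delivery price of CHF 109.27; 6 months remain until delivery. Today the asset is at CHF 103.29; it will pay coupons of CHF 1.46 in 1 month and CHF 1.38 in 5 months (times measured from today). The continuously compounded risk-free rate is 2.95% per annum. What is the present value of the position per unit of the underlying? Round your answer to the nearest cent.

PV(remaining coupons) I = 1.46·e^(−0.0295·1/12) + 1.38·e^(−0.0295·5/12) = 2.8196
Current forward F = (S − I)·e^(rT) = (103.29 − 2.8196)·e^(0.0295·6/12) = 100.4704 × 1.014859 = 101.9633
Value (long) = (F − K)·e^(−rT) = (101.9633 − 109.27) × 0.985358 = -7.1997
Short position value = −(long value) = CHF 7.20

CHF 7.20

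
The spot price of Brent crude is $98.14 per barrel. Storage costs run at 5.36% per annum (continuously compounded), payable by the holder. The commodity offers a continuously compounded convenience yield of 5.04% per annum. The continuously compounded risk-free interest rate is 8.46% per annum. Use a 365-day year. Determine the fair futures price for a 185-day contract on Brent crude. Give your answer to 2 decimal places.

Net carry = r + u − y = 0.0846 + 0.0536 − 0.0504 = 0.0878
F = S·e^((r+u−y)T) = 98.14 · e^(0.0878 × 185/365) = 98.14 · e^0.044501
= 98.14 × 1.045506 = $102.61 per barrel

$102.61 per barrel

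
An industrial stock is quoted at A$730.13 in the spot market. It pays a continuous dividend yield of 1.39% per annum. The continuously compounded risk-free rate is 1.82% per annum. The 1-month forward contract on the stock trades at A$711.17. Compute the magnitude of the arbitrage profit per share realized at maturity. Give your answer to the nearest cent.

A$19.22 per share

Fair forward: F* = S·e^(carry·T), with carry = (r − q) = 0.0182 − 0.0139 = 0.0043
F* = 730.13 · e^(0.0043 × 1/12) = 730.13 · e^0.000358 = 730.13 × 1.000358 = A$730.3914
Market A$711.17 < fair A$730.3914: forward underpriced → reverse cash-and-carry (short spot, go long the forward).
At maturity, profit = |F_mkt − F*| = |711.17 − 730.3914| = A$19.22 per share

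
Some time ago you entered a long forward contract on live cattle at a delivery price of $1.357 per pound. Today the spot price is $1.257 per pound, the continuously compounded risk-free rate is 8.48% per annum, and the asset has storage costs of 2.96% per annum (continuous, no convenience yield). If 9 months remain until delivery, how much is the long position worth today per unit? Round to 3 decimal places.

Current fair forward for the remaining 9 months: F = S·e^((r + u)·T), (r + u) = 0.0848 + 0.0296 = 0.1144
F = 1.257 · e^(0.1144 × 9/12) = 1.257 × 1.089588 = 1.3696
Value of long forward = (F − K)·e^(−rT) = (1.3696 − 1.357) · e^(−0.0848·9/12)
= 0.0126 × 0.938380 = 0.012

$0.012 per pound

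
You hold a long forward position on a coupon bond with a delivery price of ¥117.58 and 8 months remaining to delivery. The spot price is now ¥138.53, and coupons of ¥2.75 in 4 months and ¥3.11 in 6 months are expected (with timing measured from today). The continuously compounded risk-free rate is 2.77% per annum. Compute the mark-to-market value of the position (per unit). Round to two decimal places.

¥17.31

PV(remaining coupons) I = 2.75·e^(−0.0277·4/12) + 3.11·e^(−0.0277·6/12) = 5.7919
Current forward F = (S − I)·e^(rT) = (138.53 − 5.7919)·e^(0.0277·8/12) = 132.7381 × 1.018638 = 135.2121
Value (long) = (F − K)·e^(−rT) = (135.2121 − 117.58) × 0.981703 = 17.3095
Value = ¥17.31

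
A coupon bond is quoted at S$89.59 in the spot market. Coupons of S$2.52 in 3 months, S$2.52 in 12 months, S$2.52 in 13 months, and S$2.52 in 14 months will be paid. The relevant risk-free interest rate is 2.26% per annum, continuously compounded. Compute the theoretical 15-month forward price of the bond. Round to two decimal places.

PV(coupons) I = 2.52·e^(−0.0226·3/12) + 2.52·e^(−0.0226·12/12) + 2.52·e^(−0.0226·13/12) + 2.52·e^(−0.0226·14/12)
I = 2.5058 + 2.4637 + 2.4591 + 2.4544 = 9.8830
F = (S − I)·e^(rT) = (89.59 − 9.8830) · e^(0.0226·15/12)
= 79.7070 · e^0.028250 = 79.7070 × 1.028653 = S$81.99

S$81.99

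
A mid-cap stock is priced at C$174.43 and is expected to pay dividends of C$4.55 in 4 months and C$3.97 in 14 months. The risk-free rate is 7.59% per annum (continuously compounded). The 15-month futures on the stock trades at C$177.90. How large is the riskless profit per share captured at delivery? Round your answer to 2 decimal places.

C$5.02 per share

PV(dividends) I = 4.55·e^(−0.0759·4/12) + 3.97·e^(−0.0759·14/12) = 8.0699
Fair futures F* = (S − I)·e^(rT) = (174.43 − 8.0699)·e^0.094875 = 166.3601 × 1.099521 = 182.9164
Market C$177.90 < fair 182.9164: forward underpriced → reverse cash-and-carry (short the stock, invest proceeds at r, pay the dividends, go long the forward).
Profit at T = |F_mkt − F*| = |177.90 − 182.9164| = C$5.02 per share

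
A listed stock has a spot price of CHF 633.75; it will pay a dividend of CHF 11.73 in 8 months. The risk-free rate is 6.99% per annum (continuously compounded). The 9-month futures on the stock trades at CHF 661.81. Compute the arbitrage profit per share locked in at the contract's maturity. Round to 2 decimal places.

PV(dividends) I = 11.73·e^(−0.0699·8/12) = 11.1959
Fair futures F* = (S − I)·e^(rT) = (633.75 − 11.1959)·e^0.052425 = 622.5541 × 1.053824 = 656.0625
Market CHF 661.81 > fair 656.0625: forward overpriced → cash-and-carry (borrow at r, buy the stock and collect the dividends, short the forward).
Profit at T = |F_mkt − F*| = |661.81 − 656.0625| = CHF 5.75 per share

CHF 5.75 per share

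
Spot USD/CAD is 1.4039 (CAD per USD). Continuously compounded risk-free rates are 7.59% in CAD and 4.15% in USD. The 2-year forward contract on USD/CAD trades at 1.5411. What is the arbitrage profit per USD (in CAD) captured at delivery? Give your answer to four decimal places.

0.0372 per USD (in CAD)

Fair forward: F* = S·e^(carry·T), with carry = (r_CAD − r_USD) = 0.0759 − 0.0415 = 0.0344
F* = 1.4039 · e^(0.0344 × 2) = 1.4039 · e^0.068800 = 1.4039 × 1.071222 = 1.5039
Market 1.5411 > fair 1.5039: forward overpriced → cash-and-carry (buy spot, short the forward).
At maturity, profit = |F_mkt − F*| = |1.5411 − 1.5039| = 0.0372 per USD (in CAD)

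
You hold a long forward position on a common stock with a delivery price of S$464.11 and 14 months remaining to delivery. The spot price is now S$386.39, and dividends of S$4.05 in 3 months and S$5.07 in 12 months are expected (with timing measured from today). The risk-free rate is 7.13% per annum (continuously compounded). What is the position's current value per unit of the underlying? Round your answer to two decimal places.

PV(remaining dividends) I = 4.05·e^(−0.0713·3/12) + 5.07·e^(−0.0713·12/12) = 8.6995
Current forward F = (S − I)·e^(rT) = (386.39 − 8.6995)·e^(0.0713·14/12) = 377.6905 × 1.086741 = 410.4518
Value (long) = (F − K)·e^(−rT) = (410.4518 − 464.11) × 0.920182 = -49.3753
Value = -S$49.38

-S$49.38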